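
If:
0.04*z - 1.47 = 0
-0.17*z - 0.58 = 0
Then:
No Solution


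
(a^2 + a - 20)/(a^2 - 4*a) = (a + 5)/a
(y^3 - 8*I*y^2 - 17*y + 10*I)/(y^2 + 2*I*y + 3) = (y^2 - 7*I*y - 10)/(y + 3*I)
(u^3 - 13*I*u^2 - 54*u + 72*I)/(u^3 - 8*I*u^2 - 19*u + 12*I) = (u - 6*I)/(u - I)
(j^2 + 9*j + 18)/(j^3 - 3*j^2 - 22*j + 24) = (j^2 + 9*j + 18)/(j^3 - 3*j^2 - 22*j + 24)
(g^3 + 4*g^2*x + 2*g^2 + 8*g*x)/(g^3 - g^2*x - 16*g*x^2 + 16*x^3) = g*(g + 2)/(g^2 - 5*g*x + 4*x^2)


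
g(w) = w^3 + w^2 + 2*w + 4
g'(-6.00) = 98.00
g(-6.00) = -188.00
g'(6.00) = 122.00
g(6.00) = 268.00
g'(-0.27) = 1.68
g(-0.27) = 3.51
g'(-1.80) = 8.12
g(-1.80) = -2.19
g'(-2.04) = 10.40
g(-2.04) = -4.41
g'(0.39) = 3.24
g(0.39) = 4.99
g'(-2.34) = 13.75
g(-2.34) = -8.02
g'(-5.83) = 92.31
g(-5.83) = -171.83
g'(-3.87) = 39.19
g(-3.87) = -46.72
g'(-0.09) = 1.84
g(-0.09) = 3.83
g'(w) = 3*w^2 + 2*w + 2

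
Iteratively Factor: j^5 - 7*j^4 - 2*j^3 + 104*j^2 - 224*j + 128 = (j - 4)*(j^4 - 3*j^3 - 14*j^2 + 48*j - 32) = (j - 4)*(j + 4)*(j^3 - 7*j^2 + 14*j - 8) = (j - 4)^2*(j + 4)*(j^2 - 3*j + 2) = (j - 4)^2*(j - 1)*(j + 4)*(j - 2)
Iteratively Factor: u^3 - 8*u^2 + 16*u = (u - 4)*(u^2 - 4*u) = u*(u - 4)*(u - 4)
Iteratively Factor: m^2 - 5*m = (m)*(m - 5)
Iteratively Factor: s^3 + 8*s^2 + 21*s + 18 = (s + 3)*(s^2 + 5*s + 6) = (s + 2)*(s + 3)*(s + 3)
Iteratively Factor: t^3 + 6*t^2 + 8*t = (t)*(t^2 + 6*t + 8) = t*(t + 2)*(t + 4)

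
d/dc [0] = 0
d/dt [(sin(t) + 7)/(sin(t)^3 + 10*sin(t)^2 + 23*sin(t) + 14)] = -(2*sin(t) + 3)*cos(t)/((sin(t) + 1)^2*(sin(t) + 2)^2)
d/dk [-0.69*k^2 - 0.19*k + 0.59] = -1.38*k - 0.19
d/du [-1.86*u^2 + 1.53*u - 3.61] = 1.53 - 3.72*u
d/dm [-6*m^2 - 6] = -12*m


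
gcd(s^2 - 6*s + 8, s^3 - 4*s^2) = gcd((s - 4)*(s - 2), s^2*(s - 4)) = s - 4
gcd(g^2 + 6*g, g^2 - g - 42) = g + 6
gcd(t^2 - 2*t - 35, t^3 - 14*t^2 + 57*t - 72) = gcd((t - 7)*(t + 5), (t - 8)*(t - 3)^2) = 1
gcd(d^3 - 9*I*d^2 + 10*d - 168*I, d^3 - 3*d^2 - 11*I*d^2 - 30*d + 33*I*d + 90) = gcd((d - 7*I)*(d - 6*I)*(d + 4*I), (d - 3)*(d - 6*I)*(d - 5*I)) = d - 6*I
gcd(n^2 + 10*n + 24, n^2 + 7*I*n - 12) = 1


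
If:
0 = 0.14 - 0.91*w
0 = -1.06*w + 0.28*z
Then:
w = 0.15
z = 0.58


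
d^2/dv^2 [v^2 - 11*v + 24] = 2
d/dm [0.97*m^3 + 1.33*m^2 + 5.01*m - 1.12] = 2.91*m^2 + 2.66*m + 5.01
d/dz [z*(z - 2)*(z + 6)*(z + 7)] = 4*z^3 + 33*z^2 + 32*z - 84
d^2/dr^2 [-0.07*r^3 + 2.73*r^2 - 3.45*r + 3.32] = 5.46 - 0.42*r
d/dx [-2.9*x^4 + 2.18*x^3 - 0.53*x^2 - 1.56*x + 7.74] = -11.6*x^3 + 6.54*x^2 - 1.06*x - 1.56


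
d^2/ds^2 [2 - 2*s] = 0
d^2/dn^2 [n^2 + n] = 2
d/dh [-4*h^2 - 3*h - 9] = -8*h - 3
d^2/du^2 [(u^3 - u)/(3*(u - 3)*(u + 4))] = 8*(u^3 - 3*u^2 + 33*u - 1)/(u^6 + 3*u^5 - 33*u^4 - 71*u^3 + 396*u^2 + 432*u - 1728)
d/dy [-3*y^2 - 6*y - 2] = -6*y - 6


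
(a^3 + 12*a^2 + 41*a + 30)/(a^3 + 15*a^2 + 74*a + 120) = (a + 1)/(a + 4)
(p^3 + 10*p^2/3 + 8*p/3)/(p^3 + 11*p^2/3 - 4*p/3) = (3*p^2 + 10*p + 8)/(3*p^2 + 11*p - 4)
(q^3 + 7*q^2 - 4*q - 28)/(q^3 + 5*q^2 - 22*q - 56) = (q - 2)/(q - 4)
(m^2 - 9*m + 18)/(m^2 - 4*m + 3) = (m - 6)/(m - 1)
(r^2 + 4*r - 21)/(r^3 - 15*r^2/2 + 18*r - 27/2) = 2*(r + 7)/(2*r^2 - 9*r + 9)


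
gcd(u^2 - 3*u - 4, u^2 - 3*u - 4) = u^2 - 3*u - 4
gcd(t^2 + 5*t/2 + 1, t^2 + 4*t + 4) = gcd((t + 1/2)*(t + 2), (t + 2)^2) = t + 2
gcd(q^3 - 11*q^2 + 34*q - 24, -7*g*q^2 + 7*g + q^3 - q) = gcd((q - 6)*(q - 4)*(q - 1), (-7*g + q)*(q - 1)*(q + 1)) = q - 1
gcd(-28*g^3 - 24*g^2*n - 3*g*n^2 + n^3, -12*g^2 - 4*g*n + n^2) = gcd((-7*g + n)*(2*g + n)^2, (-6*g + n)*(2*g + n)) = 2*g + n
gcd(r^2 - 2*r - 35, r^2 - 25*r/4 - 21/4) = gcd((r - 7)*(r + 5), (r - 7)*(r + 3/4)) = r - 7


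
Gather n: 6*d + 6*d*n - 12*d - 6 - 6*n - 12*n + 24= -6*d + n*(6*d - 18) + 18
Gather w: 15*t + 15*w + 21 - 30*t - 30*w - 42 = -15*t - 15*w - 21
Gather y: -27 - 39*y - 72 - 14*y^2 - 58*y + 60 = -14*y^2 - 97*y - 39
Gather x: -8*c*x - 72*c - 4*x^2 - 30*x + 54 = -72*c - 4*x^2 + x*(-8*c - 30) + 54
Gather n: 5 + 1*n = n + 5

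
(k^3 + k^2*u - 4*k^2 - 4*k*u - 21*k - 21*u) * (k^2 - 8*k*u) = k^5 - 7*k^4*u - 4*k^4 - 8*k^3*u^2 + 28*k^3*u - 21*k^3 + 32*k^2*u^2 + 147*k^2*u + 168*k*u^2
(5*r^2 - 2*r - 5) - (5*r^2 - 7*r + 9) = 5*r - 14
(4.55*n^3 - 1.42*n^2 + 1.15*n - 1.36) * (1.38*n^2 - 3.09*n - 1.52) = 6.279*n^5 - 16.0191*n^4 - 0.9412*n^3 - 3.2719*n^2 + 2.4544*n + 2.0672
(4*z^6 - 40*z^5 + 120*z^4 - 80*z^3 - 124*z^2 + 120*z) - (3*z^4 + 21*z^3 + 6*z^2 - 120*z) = 4*z^6 - 40*z^5 + 117*z^4 - 101*z^3 - 130*z^2 + 240*z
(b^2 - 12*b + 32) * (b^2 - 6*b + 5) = b^4 - 18*b^3 + 109*b^2 - 252*b + 160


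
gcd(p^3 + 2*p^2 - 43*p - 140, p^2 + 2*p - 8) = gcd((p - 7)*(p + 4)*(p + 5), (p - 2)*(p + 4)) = p + 4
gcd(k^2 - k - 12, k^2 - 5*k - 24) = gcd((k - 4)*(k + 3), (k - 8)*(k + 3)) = k + 3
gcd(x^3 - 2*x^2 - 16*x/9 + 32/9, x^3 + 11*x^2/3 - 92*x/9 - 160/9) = x + 4/3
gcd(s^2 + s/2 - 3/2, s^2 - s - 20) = 1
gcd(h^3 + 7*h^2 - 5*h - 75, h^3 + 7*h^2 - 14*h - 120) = h + 5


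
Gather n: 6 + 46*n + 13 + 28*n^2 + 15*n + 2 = 28*n^2 + 61*n + 21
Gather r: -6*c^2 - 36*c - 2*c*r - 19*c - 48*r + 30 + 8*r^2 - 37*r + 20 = -6*c^2 - 55*c + 8*r^2 + r*(-2*c - 85) + 50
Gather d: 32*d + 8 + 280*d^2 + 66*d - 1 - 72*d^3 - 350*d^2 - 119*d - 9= -72*d^3 - 70*d^2 - 21*d - 2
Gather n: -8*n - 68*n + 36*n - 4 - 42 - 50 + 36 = -40*n - 60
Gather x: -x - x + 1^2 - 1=-2*x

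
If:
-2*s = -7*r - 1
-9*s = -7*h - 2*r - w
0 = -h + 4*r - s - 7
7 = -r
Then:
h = -11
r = -7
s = -24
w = -125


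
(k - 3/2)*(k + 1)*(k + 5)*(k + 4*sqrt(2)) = k^4 + 9*k^3/2 + 4*sqrt(2)*k^3 - 4*k^2 + 18*sqrt(2)*k^2 - 16*sqrt(2)*k - 15*k/2 - 30*sqrt(2)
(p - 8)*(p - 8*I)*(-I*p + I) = -I*p^3 - 8*p^2 + 9*I*p^2 + 72*p - 8*I*p - 64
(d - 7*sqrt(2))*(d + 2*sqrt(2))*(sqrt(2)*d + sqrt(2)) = sqrt(2)*d^3 - 10*d^2 + sqrt(2)*d^2 - 28*sqrt(2)*d - 10*d - 28*sqrt(2)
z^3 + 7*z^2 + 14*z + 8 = (z + 1)*(z + 2)*(z + 4)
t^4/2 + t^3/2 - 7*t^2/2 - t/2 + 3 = (t/2 + 1/2)*(t - 2)*(t - 1)*(t + 3)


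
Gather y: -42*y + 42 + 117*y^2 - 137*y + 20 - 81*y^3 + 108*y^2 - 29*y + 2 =-81*y^3 + 225*y^2 - 208*y + 64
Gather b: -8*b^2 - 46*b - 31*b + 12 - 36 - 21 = -8*b^2 - 77*b - 45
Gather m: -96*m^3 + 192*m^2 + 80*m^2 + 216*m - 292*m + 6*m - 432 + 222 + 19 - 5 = -96*m^3 + 272*m^2 - 70*m - 196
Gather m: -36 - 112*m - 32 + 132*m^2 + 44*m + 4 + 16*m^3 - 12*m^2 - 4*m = 16*m^3 + 120*m^2 - 72*m - 64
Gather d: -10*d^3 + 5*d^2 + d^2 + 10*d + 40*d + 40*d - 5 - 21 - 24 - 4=-10*d^3 + 6*d^2 + 90*d - 54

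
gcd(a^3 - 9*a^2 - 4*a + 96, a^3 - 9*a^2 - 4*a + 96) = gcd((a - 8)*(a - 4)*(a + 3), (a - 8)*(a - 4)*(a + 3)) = a^3 - 9*a^2 - 4*a + 96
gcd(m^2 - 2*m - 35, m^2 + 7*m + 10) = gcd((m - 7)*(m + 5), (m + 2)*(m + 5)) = m + 5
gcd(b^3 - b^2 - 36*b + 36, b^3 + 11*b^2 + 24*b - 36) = b^2 + 5*b - 6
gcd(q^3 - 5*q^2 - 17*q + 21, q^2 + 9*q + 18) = q + 3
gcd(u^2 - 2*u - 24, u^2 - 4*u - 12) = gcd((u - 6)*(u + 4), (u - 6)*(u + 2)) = u - 6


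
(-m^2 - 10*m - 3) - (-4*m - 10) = -m^2 - 6*m + 7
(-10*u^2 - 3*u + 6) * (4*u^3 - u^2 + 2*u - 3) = -40*u^5 - 2*u^4 + 7*u^3 + 18*u^2 + 21*u - 18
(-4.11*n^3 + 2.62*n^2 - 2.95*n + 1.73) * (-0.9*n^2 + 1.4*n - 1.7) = 3.699*n^5 - 8.112*n^4 + 13.31*n^3 - 10.141*n^2 + 7.437*n - 2.941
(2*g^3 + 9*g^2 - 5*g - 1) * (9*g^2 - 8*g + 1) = 18*g^5 + 65*g^4 - 115*g^3 + 40*g^2 + 3*g - 1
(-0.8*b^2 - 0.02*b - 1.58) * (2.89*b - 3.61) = -2.312*b^3 + 2.8302*b^2 - 4.494*b + 5.7038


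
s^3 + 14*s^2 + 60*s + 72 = (s + 2)*(s + 6)^2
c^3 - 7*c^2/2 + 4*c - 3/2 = (c - 3/2)*(c - 1)^2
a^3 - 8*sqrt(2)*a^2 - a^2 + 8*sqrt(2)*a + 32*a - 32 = (a - 1)*(a - 4*sqrt(2))^2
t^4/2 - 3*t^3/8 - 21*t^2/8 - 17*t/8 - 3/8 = (t/2 + 1/2)*(t - 3)*(t + 1/4)*(t + 1)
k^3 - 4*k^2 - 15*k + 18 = (k - 6)*(k - 1)*(k + 3)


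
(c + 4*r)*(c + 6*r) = c^2 + 10*c*r + 24*r^2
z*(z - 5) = z^2 - 5*z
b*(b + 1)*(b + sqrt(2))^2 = b^4 + b^3 + 2*sqrt(2)*b^3 + 2*b^2 + 2*sqrt(2)*b^2 + 2*b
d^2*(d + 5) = d^3 + 5*d^2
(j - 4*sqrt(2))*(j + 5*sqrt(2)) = j^2 + sqrt(2)*j - 40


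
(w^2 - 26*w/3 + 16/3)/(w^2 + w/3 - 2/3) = (w - 8)/(w + 1)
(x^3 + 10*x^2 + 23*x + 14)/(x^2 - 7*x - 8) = (x^2 + 9*x + 14)/(x - 8)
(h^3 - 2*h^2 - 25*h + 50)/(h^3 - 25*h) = (h - 2)/h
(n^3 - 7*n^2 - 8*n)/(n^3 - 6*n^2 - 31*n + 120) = n*(n + 1)/(n^2 + 2*n - 15)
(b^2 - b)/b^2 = (b - 1)/b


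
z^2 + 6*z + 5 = (z + 1)*(z + 5)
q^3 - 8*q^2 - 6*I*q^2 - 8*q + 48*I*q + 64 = (q - 8)*(q - 4*I)*(q - 2*I)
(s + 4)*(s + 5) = s^2 + 9*s + 20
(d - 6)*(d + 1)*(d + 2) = d^3 - 3*d^2 - 16*d - 12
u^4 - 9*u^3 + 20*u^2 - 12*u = u*(u - 6)*(u - 2)*(u - 1)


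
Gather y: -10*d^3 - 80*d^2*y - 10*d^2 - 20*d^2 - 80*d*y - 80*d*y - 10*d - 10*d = -10*d^3 - 30*d^2 - 20*d + y*(-80*d^2 - 160*d)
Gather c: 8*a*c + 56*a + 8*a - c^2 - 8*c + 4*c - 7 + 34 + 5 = 64*a - c^2 + c*(8*a - 4) + 32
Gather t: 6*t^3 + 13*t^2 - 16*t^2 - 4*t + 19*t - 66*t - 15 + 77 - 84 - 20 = 6*t^3 - 3*t^2 - 51*t - 42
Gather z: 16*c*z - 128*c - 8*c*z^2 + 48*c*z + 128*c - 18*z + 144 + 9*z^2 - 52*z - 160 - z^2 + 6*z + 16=z^2*(8 - 8*c) + z*(64*c - 64)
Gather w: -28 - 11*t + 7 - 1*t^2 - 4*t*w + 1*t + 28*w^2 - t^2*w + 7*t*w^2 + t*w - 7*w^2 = -t^2 - 10*t + w^2*(7*t + 21) + w*(-t^2 - 3*t) - 21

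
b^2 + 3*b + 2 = (b + 1)*(b + 2)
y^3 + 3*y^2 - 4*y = y*(y - 1)*(y + 4)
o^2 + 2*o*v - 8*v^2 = (o - 2*v)*(o + 4*v)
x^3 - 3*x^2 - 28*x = x*(x - 7)*(x + 4)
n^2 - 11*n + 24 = (n - 8)*(n - 3)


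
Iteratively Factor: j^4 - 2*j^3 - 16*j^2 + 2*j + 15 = (j + 1)*(j^3 - 3*j^2 - 13*j + 15) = (j + 1)*(j + 3)*(j^2 - 6*j + 5) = (j - 1)*(j + 1)*(j + 3)*(j - 5)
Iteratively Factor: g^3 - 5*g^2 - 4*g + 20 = (g - 5)*(g^2 - 4) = (g - 5)*(g - 2)*(g + 2)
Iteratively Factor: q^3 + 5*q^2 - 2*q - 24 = (q + 3)*(q^2 + 2*q - 8) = (q + 3)*(q + 4)*(q - 2)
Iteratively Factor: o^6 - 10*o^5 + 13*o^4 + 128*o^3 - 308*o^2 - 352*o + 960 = (o - 4)*(o^5 - 6*o^4 - 11*o^3 + 84*o^2 + 28*o - 240) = (o - 4)^2*(o^4 - 2*o^3 - 19*o^2 + 8*o + 60) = (o - 4)^2*(o - 2)*(o^3 - 19*o - 30) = (o - 5)*(o - 4)^2*(o - 2)*(o^2 + 5*o + 6) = (o - 5)*(o - 4)^2*(o - 2)*(o + 3)*(o + 2)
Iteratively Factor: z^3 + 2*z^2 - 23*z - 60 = (z + 3)*(z^2 - z - 20) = (z + 3)*(z + 4)*(z - 5)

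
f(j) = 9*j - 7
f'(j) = 9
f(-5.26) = -54.34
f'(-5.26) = 9.00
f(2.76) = 17.84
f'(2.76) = 9.00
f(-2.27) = -27.43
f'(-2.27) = 9.00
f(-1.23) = -18.07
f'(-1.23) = 9.00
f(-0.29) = -9.61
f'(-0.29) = 9.00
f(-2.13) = -26.17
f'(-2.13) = 9.00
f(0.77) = -0.07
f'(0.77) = 9.00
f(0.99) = 1.91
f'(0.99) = 9.00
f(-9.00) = -88.00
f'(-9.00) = 9.00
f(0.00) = -7.00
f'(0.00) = 9.00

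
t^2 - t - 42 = (t - 7)*(t + 6)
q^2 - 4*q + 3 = (q - 3)*(q - 1)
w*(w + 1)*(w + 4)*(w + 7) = w^4 + 12*w^3 + 39*w^2 + 28*w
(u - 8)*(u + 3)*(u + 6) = u^3 + u^2 - 54*u - 144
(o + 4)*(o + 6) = o^2 + 10*o + 24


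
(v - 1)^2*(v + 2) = v^3 - 3*v + 2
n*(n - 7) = n^2 - 7*n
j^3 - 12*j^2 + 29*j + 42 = (j - 7)*(j - 6)*(j + 1)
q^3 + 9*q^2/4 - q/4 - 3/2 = (q - 3/4)*(q + 1)*(q + 2)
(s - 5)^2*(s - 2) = s^3 - 12*s^2 + 45*s - 50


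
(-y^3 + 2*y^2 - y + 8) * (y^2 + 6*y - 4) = -y^5 - 4*y^4 + 15*y^3 - 6*y^2 + 52*y - 32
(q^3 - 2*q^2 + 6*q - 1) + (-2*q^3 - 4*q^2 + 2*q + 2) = -q^3 - 6*q^2 + 8*q + 1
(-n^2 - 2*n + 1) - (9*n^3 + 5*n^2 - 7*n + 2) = -9*n^3 - 6*n^2 + 5*n - 1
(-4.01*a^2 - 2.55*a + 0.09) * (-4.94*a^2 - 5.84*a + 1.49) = 19.8094*a^4 + 36.0154*a^3 + 8.4725*a^2 - 4.3251*a + 0.1341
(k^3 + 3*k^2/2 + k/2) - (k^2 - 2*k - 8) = k^3 + k^2/2 + 5*k/2 + 8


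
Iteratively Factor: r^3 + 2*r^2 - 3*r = (r - 1)*(r^2 + 3*r) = r*(r - 1)*(r + 3)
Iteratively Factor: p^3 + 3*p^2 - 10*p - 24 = (p - 3)*(p^2 + 6*p + 8) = (p - 3)*(p + 4)*(p + 2)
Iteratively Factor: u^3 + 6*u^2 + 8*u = (u)*(u^2 + 6*u + 8) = u*(u + 2)*(u + 4)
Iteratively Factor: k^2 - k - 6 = (k - 3)*(k + 2)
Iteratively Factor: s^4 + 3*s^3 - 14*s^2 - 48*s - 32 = (s + 2)*(s^3 + s^2 - 16*s - 16) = (s + 1)*(s + 2)*(s^2 - 16) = (s - 4)*(s + 1)*(s + 2)*(s + 4)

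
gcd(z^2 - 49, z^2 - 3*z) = 1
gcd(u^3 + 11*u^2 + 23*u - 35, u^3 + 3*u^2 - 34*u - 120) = u + 5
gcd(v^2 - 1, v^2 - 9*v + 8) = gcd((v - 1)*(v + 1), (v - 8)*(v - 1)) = v - 1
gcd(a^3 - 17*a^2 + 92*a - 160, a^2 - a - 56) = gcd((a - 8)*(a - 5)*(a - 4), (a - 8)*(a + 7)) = a - 8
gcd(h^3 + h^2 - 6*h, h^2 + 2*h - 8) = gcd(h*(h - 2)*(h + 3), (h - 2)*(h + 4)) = h - 2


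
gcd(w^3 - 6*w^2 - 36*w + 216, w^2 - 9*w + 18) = w - 6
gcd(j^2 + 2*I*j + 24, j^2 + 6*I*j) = j + 6*I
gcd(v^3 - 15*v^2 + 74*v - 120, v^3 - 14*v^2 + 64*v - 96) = v^2 - 10*v + 24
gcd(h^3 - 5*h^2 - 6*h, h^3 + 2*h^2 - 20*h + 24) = 1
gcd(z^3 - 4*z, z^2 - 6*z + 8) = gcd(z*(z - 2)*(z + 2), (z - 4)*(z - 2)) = z - 2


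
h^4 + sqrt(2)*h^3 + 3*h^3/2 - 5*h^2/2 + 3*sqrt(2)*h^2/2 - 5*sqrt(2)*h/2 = h*(h - 1)*(h + 5/2)*(h + sqrt(2))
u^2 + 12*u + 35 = (u + 5)*(u + 7)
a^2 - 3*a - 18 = (a - 6)*(a + 3)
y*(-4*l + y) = -4*l*y + y^2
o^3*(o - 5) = o^4 - 5*o^3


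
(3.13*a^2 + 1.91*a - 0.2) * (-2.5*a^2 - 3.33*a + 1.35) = -7.825*a^4 - 15.1979*a^3 - 1.6348*a^2 + 3.2445*a - 0.27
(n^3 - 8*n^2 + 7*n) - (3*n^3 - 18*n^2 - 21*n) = -2*n^3 + 10*n^2 + 28*n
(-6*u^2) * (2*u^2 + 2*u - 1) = -12*u^4 - 12*u^3 + 6*u^2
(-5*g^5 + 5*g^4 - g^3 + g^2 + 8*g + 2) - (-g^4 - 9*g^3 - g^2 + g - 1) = -5*g^5 + 6*g^4 + 8*g^3 + 2*g^2 + 7*g + 3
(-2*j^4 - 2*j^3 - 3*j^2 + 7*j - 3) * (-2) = 4*j^4 + 4*j^3 + 6*j^2 - 14*j + 6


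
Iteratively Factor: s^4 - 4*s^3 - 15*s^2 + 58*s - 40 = (s + 4)*(s^3 - 8*s^2 + 17*s - 10) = (s - 5)*(s + 4)*(s^2 - 3*s + 2) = (s - 5)*(s - 2)*(s + 4)*(s - 1)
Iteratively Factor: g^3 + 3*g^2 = (g + 3)*(g^2) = g*(g + 3)*(g)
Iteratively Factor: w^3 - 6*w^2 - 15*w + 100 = (w - 5)*(w^2 - w - 20) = (w - 5)^2*(w + 4)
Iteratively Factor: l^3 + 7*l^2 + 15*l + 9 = (l + 3)*(l^2 + 4*l + 3) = (l + 1)*(l + 3)*(l + 3)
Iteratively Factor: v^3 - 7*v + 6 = (v - 1)*(v^2 + v - 6) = (v - 1)*(v + 3)*(v - 2)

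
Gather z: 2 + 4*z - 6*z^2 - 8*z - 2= -6*z^2 - 4*z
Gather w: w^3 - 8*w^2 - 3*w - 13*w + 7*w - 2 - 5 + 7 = w^3 - 8*w^2 - 9*w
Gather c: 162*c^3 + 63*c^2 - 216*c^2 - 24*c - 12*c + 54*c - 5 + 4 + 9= 162*c^3 - 153*c^2 + 18*c + 8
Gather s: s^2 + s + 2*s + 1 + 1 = s^2 + 3*s + 2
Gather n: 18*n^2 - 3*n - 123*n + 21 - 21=18*n^2 - 126*n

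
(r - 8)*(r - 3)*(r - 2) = r^3 - 13*r^2 + 46*r - 48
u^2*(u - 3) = u^3 - 3*u^2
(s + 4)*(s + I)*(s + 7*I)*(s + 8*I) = s^4 + 4*s^3 + 16*I*s^3 - 71*s^2 + 64*I*s^2 - 284*s - 56*I*s - 224*I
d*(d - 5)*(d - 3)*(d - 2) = d^4 - 10*d^3 + 31*d^2 - 30*d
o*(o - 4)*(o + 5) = o^3 + o^2 - 20*o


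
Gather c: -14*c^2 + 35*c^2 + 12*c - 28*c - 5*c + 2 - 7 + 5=21*c^2 - 21*c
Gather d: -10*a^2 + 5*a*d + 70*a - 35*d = -10*a^2 + 70*a + d*(5*a - 35)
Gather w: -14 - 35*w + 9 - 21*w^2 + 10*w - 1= -21*w^2 - 25*w - 6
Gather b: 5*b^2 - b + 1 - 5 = 5*b^2 - b - 4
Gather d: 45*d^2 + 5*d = 45*d^2 + 5*d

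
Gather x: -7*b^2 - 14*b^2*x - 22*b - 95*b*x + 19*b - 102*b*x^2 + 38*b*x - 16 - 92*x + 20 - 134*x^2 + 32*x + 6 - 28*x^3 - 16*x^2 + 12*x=-7*b^2 - 3*b - 28*x^3 + x^2*(-102*b - 150) + x*(-14*b^2 - 57*b - 48) + 10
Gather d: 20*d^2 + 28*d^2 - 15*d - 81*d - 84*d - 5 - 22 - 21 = 48*d^2 - 180*d - 48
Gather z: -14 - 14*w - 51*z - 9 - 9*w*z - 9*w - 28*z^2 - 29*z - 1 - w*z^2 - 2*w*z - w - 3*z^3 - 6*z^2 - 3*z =-24*w - 3*z^3 + z^2*(-w - 34) + z*(-11*w - 83) - 24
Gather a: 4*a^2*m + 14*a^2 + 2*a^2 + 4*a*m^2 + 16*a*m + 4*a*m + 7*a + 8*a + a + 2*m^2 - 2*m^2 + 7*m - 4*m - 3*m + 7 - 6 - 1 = a^2*(4*m + 16) + a*(4*m^2 + 20*m + 16)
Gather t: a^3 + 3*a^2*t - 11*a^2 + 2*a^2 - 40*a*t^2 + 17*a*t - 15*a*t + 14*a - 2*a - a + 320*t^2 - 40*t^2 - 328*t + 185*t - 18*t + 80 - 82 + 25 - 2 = a^3 - 9*a^2 + 11*a + t^2*(280 - 40*a) + t*(3*a^2 + 2*a - 161) + 21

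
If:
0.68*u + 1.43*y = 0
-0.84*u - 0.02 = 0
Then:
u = -0.02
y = 0.01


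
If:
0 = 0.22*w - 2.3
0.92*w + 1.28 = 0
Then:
No Solution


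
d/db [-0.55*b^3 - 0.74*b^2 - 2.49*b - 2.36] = -1.65*b^2 - 1.48*b - 2.49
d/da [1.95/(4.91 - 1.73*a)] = 3.3735/(1.73*a - 4.91)^2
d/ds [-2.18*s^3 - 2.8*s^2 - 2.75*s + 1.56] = -6.54*s^2 - 5.6*s - 2.75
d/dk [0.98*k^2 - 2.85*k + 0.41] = 1.96*k - 2.85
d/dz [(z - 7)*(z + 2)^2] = 3*(z - 4)*(z + 2)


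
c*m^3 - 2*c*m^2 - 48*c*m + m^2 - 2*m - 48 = (m - 8)*(m + 6)*(c*m + 1)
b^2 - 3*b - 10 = (b - 5)*(b + 2)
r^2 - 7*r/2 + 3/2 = (r - 3)*(r - 1/2)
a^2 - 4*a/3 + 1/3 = (a - 1)*(a - 1/3)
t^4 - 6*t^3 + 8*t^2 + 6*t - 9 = (t - 3)^2*(t - 1)*(t + 1)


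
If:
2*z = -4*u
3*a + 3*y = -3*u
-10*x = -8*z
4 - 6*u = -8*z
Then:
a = -y - 2/11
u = 2/11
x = -16/55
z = -4/11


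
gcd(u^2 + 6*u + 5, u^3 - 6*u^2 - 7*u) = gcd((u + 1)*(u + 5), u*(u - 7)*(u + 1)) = u + 1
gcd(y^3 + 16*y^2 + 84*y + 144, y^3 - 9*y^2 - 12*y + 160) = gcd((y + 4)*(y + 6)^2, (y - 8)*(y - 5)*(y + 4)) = y + 4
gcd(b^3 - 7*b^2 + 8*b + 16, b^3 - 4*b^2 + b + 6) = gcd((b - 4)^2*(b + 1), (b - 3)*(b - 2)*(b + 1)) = b + 1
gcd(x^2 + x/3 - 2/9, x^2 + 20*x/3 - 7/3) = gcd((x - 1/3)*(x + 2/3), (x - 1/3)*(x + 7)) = x - 1/3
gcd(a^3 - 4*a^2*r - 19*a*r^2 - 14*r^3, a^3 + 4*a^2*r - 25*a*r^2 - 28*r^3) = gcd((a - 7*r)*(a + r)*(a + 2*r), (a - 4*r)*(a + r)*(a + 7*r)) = a + r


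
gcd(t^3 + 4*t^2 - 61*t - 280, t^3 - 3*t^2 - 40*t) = t^2 - 3*t - 40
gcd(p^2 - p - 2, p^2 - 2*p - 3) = p + 1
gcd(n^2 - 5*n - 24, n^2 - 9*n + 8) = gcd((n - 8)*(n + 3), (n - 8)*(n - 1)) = n - 8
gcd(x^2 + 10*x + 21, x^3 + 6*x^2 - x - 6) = 1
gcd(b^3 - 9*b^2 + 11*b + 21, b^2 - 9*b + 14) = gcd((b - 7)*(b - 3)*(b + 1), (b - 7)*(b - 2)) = b - 7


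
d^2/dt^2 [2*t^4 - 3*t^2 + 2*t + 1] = 24*t^2 - 6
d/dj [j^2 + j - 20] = 2*j + 1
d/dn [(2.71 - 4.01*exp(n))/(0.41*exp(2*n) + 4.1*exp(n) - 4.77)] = (1.6441*exp(2*n) - 2.2222*exp(n) + 8.0167)*exp(n)/(0.1681*exp(4*n) + 3.362*exp(3*n) + 12.8986*exp(2*n) - 39.114*exp(n) + 22.7529)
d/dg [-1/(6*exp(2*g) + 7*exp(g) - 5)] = (12*exp(g) + 7)*exp(g)/(6*exp(2*g) + 7*exp(g) - 5)^2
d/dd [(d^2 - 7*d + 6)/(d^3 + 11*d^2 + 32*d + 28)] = (-d^3 + 16*d^2 + 59*d - 194)/(d^5 + 20*d^4 + 145*d^3 + 470*d^2 + 700*d + 392)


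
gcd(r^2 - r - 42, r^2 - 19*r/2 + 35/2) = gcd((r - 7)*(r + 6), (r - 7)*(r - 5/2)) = r - 7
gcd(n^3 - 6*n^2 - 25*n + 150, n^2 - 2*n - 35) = n + 5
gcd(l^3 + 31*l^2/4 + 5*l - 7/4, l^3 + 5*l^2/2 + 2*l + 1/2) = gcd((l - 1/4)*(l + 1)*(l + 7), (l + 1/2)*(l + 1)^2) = l + 1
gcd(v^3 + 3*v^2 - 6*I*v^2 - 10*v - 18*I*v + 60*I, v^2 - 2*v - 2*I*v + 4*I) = v - 2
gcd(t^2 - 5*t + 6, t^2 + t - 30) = 1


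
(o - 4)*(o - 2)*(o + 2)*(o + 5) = o^4 + o^3 - 24*o^2 - 4*o + 80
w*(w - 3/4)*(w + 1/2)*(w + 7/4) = w^4 + 3*w^3/2 - 13*w^2/16 - 21*w/32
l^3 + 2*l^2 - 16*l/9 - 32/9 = (l - 4/3)*(l + 4/3)*(l + 2)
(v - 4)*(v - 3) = v^2 - 7*v + 12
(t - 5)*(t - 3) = t^2 - 8*t + 15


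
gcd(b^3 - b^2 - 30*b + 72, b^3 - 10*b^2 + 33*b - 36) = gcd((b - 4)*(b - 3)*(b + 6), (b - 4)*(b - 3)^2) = b^2 - 7*b + 12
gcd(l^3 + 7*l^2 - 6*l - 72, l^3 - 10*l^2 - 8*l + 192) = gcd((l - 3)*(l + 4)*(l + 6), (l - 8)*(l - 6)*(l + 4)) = l + 4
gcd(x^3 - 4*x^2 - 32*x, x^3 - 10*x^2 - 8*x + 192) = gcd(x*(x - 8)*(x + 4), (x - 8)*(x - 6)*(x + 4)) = x^2 - 4*x - 32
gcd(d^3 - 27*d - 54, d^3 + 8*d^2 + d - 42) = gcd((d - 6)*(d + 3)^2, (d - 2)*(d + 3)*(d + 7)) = d + 3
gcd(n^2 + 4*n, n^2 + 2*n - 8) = n + 4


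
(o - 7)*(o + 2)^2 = o^3 - 3*o^2 - 24*o - 28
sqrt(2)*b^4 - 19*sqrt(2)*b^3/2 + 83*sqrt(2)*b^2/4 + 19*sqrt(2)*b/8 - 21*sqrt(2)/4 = (b - 6)*(b - 7/2)*(b - 1/2)*(sqrt(2)*b + sqrt(2)/2)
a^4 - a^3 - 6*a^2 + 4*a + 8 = (a - 2)^2*(a + 1)*(a + 2)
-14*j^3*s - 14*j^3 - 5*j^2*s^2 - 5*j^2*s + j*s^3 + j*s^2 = (-7*j + s)*(2*j + s)*(j*s + j)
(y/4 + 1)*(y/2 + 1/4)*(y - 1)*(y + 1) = y^4/8 + 9*y^3/16 + y^2/8 - 9*y/16 - 1/4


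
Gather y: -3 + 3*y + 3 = 3*y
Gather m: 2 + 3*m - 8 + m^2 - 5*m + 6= m^2 - 2*m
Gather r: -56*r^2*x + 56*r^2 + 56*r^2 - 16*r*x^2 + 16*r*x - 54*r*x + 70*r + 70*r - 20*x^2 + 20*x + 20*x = r^2*(112 - 56*x) + r*(-16*x^2 - 38*x + 140) - 20*x^2 + 40*x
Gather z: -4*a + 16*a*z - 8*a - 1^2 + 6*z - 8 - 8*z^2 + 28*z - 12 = -12*a - 8*z^2 + z*(16*a + 34) - 21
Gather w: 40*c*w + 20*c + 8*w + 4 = 20*c + w*(40*c + 8) + 4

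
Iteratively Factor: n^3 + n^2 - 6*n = (n)*(n^2 + n - 6) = n*(n + 3)*(n - 2)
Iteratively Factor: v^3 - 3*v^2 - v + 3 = (v - 1)*(v^2 - 2*v - 3) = (v - 1)*(v + 1)*(v - 3)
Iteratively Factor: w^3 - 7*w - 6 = (w - 3)*(w^2 + 3*w + 2) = (w - 3)*(w + 2)*(w + 1)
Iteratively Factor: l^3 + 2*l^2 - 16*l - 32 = (l - 4)*(l^2 + 6*l + 8) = (l - 4)*(l + 2)*(l + 4)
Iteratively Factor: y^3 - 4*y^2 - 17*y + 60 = (y + 4)*(y^2 - 8*y + 15) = (y - 5)*(y + 4)*(y - 3)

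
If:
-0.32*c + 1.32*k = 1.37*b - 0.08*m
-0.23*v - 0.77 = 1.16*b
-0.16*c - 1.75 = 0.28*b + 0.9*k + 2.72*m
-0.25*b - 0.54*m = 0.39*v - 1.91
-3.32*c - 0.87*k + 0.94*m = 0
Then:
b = -1.84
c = 0.50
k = -1.79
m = 0.11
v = 5.92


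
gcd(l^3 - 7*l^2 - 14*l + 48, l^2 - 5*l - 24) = l^2 - 5*l - 24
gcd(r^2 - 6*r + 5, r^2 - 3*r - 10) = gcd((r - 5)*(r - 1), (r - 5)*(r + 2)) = r - 5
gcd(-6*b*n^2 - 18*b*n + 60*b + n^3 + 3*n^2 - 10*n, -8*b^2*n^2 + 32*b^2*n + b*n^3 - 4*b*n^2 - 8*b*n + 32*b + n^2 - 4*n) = 1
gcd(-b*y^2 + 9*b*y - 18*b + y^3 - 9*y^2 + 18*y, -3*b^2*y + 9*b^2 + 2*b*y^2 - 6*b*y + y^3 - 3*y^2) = -b*y + 3*b + y^2 - 3*y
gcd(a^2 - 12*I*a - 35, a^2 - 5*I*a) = a - 5*I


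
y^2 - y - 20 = (y - 5)*(y + 4)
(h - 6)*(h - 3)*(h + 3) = h^3 - 6*h^2 - 9*h + 54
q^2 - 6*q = q*(q - 6)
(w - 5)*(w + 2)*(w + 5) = w^3 + 2*w^2 - 25*w - 50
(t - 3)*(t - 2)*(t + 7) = t^3 + 2*t^2 - 29*t + 42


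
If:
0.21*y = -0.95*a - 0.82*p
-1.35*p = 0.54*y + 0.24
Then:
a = 0.124210526315789*y + 0.153450292397661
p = -0.4*y - 0.177777777777778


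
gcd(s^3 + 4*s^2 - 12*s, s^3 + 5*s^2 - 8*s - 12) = s^2 + 4*s - 12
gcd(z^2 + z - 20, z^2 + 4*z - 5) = z + 5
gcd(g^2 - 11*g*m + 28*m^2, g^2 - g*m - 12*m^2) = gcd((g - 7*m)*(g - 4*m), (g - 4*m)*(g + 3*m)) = g - 4*m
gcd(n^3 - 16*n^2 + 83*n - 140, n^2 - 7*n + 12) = n - 4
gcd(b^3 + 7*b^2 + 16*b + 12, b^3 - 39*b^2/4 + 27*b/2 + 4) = 1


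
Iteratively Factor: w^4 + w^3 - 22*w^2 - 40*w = (w + 4)*(w^3 - 3*w^2 - 10*w) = (w + 2)*(w + 4)*(w^2 - 5*w) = (w - 5)*(w + 2)*(w + 4)*(w)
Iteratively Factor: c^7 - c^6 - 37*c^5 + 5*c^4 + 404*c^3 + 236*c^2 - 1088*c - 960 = (c + 1)*(c^6 - 2*c^5 - 35*c^4 + 40*c^3 + 364*c^2 - 128*c - 960) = (c + 1)*(c + 4)*(c^5 - 6*c^4 - 11*c^3 + 84*c^2 + 28*c - 240) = (c + 1)*(c + 2)*(c + 4)*(c^4 - 8*c^3 + 5*c^2 + 74*c - 120) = (c - 5)*(c + 1)*(c + 2)*(c + 4)*(c^3 - 3*c^2 - 10*c + 24) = (c - 5)*(c + 1)*(c + 2)*(c + 3)*(c + 4)*(c^2 - 6*c + 8) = (c - 5)*(c - 4)*(c + 1)*(c + 2)*(c + 3)*(c + 4)*(c - 2)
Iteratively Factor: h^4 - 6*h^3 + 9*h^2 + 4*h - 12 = (h - 2)*(h^3 - 4*h^2 + h + 6) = (h - 3)*(h - 2)*(h^2 - h - 2) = (h - 3)*(h - 2)^2*(h + 1)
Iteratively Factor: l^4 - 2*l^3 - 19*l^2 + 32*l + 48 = (l - 3)*(l^3 + l^2 - 16*l - 16) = (l - 3)*(l + 1)*(l^2 - 16) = (l - 4)*(l - 3)*(l + 1)*(l + 4)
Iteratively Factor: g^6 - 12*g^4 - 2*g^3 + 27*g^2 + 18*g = (g)*(g^5 - 12*g^3 - 2*g^2 + 27*g + 18) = g*(g - 2)*(g^4 + 2*g^3 - 8*g^2 - 18*g - 9) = g*(g - 2)*(g + 3)*(g^3 - g^2 - 5*g - 3) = g*(g - 3)*(g - 2)*(g + 3)*(g^2 + 2*g + 1) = g*(g - 3)*(g - 2)*(g + 1)*(g + 3)*(g + 1)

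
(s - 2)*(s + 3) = s^2 + s - 6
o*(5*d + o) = 5*d*o + o^2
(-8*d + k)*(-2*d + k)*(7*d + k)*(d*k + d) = 112*d^4*k + 112*d^4 - 54*d^3*k^2 - 54*d^3*k - 3*d^2*k^3 - 3*d^2*k^2 + d*k^4 + d*k^3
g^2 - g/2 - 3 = (g - 2)*(g + 3/2)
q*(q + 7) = q^2 + 7*q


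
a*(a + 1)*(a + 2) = a^3 + 3*a^2 + 2*a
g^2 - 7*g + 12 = (g - 4)*(g - 3)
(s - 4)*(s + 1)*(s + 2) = s^3 - s^2 - 10*s - 8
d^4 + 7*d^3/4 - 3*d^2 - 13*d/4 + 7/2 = (d - 1)^2*(d + 7/4)*(d + 2)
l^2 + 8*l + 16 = (l + 4)^2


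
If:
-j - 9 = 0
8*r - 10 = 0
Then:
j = -9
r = 5/4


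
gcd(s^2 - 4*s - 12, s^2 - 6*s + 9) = 1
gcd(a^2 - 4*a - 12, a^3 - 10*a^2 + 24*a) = a - 6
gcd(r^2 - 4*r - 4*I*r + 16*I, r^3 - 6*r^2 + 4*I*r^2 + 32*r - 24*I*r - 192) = r - 4*I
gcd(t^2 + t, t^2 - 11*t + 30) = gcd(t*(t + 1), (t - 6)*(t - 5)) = 1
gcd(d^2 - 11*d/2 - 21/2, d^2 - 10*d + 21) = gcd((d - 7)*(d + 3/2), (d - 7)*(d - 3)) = d - 7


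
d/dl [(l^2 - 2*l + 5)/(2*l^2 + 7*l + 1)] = (11*l^2 - 18*l - 37)/(4*l^4 + 28*l^3 + 53*l^2 + 14*l + 1)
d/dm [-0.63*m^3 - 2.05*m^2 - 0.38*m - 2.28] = -1.89*m^2 - 4.1*m - 0.38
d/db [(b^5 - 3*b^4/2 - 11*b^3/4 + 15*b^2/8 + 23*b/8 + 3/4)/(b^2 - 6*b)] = (24*b^6 - 216*b^5 + 194*b^4 + 264*b^3 - 113*b^2 - 12*b + 36)/(8*b^2*(b^2 - 12*b + 36))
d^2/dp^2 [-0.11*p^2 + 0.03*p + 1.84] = -0.220000000000000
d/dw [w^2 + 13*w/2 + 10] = 2*w + 13/2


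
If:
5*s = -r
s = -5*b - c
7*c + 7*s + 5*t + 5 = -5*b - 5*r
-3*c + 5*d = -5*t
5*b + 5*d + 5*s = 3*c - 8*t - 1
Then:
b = 4*t + 2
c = -77*t/5 - 39/5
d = -256*t/25 - 117/25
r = 23*t + 11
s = -23*t/5 - 11/5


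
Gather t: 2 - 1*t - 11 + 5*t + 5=4*t - 4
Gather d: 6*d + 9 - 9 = 6*d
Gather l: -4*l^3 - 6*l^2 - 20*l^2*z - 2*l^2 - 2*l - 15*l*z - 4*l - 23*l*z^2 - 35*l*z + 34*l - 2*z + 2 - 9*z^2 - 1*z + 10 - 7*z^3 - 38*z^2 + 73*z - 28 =-4*l^3 + l^2*(-20*z - 8) + l*(-23*z^2 - 50*z + 28) - 7*z^3 - 47*z^2 + 70*z - 16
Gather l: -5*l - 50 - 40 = -5*l - 90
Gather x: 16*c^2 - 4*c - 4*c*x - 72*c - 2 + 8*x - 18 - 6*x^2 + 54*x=16*c^2 - 76*c - 6*x^2 + x*(62 - 4*c) - 20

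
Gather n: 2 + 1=3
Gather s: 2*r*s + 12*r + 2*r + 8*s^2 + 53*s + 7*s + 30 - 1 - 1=14*r + 8*s^2 + s*(2*r + 60) + 28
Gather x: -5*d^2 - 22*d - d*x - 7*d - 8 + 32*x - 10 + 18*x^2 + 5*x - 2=-5*d^2 - 29*d + 18*x^2 + x*(37 - d) - 20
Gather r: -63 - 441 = -504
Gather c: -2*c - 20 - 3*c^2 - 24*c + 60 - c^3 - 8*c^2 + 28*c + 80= -c^3 - 11*c^2 + 2*c + 120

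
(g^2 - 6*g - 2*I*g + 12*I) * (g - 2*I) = g^3 - 6*g^2 - 4*I*g^2 - 4*g + 24*I*g + 24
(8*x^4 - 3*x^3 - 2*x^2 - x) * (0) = 0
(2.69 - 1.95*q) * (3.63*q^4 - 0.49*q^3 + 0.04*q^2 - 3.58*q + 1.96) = -7.0785*q^5 + 10.7202*q^4 - 1.3961*q^3 + 7.0886*q^2 - 13.4522*q + 5.2724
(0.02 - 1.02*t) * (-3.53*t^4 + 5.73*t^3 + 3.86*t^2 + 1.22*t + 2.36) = 3.6006*t^5 - 5.9152*t^4 - 3.8226*t^3 - 1.1672*t^2 - 2.3828*t + 0.0472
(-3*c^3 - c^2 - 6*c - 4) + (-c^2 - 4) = -3*c^3 - 2*c^2 - 6*c - 8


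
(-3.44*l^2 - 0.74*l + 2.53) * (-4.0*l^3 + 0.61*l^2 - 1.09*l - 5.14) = 13.76*l^5 + 0.8616*l^4 - 6.8218*l^3 + 20.0315*l^2 + 1.0459*l - 13.0042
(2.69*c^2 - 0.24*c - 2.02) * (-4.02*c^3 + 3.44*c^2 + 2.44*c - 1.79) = -10.8138*c^5 + 10.2184*c^4 + 13.8584*c^3 - 12.3495*c^2 - 4.4992*c + 3.6158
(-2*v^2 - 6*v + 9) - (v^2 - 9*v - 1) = -3*v^2 + 3*v + 10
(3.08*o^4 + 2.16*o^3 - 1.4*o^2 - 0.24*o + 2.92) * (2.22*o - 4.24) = 6.8376*o^5 - 8.264*o^4 - 12.2664*o^3 + 5.4032*o^2 + 7.5*o - 12.3808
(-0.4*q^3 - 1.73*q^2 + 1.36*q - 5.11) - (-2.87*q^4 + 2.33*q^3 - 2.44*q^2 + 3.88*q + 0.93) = 2.87*q^4 - 2.73*q^3 + 0.71*q^2 - 2.52*q - 6.04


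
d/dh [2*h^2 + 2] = 4*h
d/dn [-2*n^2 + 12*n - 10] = 12 - 4*n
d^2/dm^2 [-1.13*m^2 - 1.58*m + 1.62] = -2.26000000000000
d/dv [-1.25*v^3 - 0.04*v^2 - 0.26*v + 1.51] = -3.75*v^2 - 0.08*v - 0.26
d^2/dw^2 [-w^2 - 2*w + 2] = -2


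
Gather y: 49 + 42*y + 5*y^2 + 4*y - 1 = 5*y^2 + 46*y + 48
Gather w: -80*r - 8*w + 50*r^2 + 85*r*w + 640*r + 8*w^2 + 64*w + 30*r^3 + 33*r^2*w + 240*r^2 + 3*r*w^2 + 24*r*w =30*r^3 + 290*r^2 + 560*r + w^2*(3*r + 8) + w*(33*r^2 + 109*r + 56)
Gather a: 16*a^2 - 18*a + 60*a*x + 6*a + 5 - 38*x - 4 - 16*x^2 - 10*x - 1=16*a^2 + a*(60*x - 12) - 16*x^2 - 48*x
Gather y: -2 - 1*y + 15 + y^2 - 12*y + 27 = y^2 - 13*y + 40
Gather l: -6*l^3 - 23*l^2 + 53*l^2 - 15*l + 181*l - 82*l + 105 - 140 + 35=-6*l^3 + 30*l^2 + 84*l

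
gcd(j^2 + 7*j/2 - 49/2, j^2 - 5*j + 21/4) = j - 7/2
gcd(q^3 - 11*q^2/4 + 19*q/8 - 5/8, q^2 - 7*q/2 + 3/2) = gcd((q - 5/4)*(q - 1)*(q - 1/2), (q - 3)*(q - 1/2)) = q - 1/2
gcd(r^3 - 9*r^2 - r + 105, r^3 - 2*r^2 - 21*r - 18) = r + 3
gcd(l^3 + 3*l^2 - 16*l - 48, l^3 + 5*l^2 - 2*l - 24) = l^2 + 7*l + 12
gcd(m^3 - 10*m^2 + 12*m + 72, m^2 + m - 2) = m + 2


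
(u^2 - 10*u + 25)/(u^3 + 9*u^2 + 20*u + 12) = (u^2 - 10*u + 25)/(u^3 + 9*u^2 + 20*u + 12)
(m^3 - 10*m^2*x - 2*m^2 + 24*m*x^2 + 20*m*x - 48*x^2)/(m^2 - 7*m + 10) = (m^2 - 10*m*x + 24*x^2)/(m - 5)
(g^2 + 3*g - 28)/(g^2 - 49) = (g - 4)/(g - 7)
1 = 1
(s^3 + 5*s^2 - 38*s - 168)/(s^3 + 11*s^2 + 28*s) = (s - 6)/s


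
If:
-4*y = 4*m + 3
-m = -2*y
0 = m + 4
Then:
No Solution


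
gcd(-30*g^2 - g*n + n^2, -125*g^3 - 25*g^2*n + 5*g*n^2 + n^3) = 5*g + n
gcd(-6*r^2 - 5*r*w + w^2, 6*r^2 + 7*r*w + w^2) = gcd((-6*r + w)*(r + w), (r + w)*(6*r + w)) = r + w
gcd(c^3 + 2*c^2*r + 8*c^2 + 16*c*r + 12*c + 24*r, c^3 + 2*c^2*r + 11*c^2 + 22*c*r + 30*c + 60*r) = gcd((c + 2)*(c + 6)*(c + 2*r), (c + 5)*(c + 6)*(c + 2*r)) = c^2 + 2*c*r + 6*c + 12*r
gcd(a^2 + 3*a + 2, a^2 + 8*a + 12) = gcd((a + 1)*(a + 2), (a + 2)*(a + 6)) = a + 2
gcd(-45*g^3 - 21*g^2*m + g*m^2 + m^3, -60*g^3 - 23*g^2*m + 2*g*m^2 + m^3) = 15*g^2 + 2*g*m - m^2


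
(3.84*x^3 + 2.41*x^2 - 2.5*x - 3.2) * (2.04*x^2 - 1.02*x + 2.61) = 7.8336*x^5 + 0.9996*x^4 + 2.4642*x^3 + 2.3121*x^2 - 3.261*x - 8.352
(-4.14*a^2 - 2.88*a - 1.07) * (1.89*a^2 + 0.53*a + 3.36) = -7.8246*a^4 - 7.6374*a^3 - 17.4591*a^2 - 10.2439*a - 3.5952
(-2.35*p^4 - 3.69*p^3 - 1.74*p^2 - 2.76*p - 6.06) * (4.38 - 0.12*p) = 0.282*p^5 - 9.8502*p^4 - 15.9534*p^3 - 7.29*p^2 - 11.3616*p - 26.5428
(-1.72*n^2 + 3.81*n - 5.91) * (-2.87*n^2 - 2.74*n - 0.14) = 4.9364*n^4 - 6.2219*n^3 + 6.7631*n^2 + 15.66*n + 0.8274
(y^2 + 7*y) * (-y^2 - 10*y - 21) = -y^4 - 17*y^3 - 91*y^2 - 147*y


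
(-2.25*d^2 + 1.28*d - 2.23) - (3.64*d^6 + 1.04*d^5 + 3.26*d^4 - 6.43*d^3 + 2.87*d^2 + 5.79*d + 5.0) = -3.64*d^6 - 1.04*d^5 - 3.26*d^4 + 6.43*d^3 - 5.12*d^2 - 4.51*d - 7.23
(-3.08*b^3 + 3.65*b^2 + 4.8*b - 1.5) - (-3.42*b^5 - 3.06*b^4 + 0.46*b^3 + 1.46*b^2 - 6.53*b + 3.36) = 3.42*b^5 + 3.06*b^4 - 3.54*b^3 + 2.19*b^2 + 11.33*b - 4.86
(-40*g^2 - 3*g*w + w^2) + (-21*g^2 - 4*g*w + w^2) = -61*g^2 - 7*g*w + 2*w^2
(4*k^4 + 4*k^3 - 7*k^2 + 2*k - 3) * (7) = 28*k^4 + 28*k^3 - 49*k^2 + 14*k - 21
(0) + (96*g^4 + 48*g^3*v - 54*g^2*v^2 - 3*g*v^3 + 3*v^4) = 96*g^4 + 48*g^3*v - 54*g^2*v^2 - 3*g*v^3 + 3*v^4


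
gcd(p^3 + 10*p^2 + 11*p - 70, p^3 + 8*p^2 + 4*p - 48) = p - 2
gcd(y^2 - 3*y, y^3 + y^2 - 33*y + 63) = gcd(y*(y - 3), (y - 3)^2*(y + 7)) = y - 3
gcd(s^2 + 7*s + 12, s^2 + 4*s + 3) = s + 3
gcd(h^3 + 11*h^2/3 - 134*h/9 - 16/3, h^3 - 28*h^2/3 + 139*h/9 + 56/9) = h^2 - 7*h/3 - 8/9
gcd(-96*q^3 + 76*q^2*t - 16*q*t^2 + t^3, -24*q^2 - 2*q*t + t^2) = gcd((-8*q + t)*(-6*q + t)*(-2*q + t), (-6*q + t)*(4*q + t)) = 6*q - t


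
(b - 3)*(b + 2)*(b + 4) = b^3 + 3*b^2 - 10*b - 24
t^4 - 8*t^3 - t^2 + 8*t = t*(t - 8)*(t - 1)*(t + 1)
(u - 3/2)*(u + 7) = u^2 + 11*u/2 - 21/2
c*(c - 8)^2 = c^3 - 16*c^2 + 64*c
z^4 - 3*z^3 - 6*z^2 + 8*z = z*(z - 4)*(z - 1)*(z + 2)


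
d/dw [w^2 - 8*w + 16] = 2*w - 8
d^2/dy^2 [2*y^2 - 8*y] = 4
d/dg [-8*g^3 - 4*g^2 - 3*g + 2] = -24*g^2 - 8*g - 3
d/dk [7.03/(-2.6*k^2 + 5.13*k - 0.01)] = (36.556*k - 36.0639)/(2.6*k^2 - 5.13*k + 0.01)^2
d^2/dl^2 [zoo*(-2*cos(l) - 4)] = zoo*cos(l)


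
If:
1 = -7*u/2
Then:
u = -2/7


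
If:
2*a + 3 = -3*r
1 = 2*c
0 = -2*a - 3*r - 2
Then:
No Solution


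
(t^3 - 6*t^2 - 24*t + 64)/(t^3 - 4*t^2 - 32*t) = (t - 2)/t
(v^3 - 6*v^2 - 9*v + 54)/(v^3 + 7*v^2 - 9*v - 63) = (v - 6)/(v + 7)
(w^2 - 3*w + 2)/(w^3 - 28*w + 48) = (w - 1)/(w^2 + 2*w - 24)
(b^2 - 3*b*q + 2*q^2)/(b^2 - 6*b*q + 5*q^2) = (-b + 2*q)/(-b + 5*q)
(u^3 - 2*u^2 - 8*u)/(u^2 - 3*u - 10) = u*(u - 4)/(u - 5)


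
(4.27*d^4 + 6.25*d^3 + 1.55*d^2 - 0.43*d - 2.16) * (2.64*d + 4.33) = 11.2728*d^5 + 34.9891*d^4 + 31.1545*d^3 + 5.5763*d^2 - 7.5643*d - 9.3528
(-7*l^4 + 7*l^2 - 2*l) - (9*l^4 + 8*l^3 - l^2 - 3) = -16*l^4 - 8*l^3 + 8*l^2 - 2*l + 3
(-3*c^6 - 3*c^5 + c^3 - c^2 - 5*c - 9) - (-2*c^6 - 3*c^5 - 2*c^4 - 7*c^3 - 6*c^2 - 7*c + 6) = -c^6 + 2*c^4 + 8*c^3 + 5*c^2 + 2*c - 15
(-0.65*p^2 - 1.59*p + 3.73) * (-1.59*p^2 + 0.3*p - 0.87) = 1.0335*p^4 + 2.3331*p^3 - 5.8422*p^2 + 2.5023*p - 3.2451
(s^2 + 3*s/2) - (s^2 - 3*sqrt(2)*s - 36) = 3*s/2 + 3*sqrt(2)*s + 36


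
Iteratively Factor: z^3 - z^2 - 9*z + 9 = (z - 1)*(z^2 - 9) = (z - 1)*(z + 3)*(z - 3)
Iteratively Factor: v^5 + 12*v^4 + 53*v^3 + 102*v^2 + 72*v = (v + 3)*(v^4 + 9*v^3 + 26*v^2 + 24*v) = (v + 2)*(v + 3)*(v^3 + 7*v^2 + 12*v) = (v + 2)*(v + 3)^2*(v^2 + 4*v) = v*(v + 2)*(v + 3)^2*(v + 4)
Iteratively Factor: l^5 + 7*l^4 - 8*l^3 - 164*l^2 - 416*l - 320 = (l + 4)*(l^4 + 3*l^3 - 20*l^2 - 84*l - 80) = (l - 5)*(l + 4)*(l^3 + 8*l^2 + 20*l + 16) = (l - 5)*(l + 4)^2*(l^2 + 4*l + 4) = (l - 5)*(l + 2)*(l + 4)^2*(l + 2)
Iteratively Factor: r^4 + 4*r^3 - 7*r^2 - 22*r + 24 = (r - 1)*(r^3 + 5*r^2 - 2*r - 24) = (r - 1)*(r + 3)*(r^2 + 2*r - 8) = (r - 2)*(r - 1)*(r + 3)*(r + 4)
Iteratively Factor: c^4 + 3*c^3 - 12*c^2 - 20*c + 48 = (c - 2)*(c^3 + 5*c^2 - 2*c - 24) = (c - 2)^2*(c^2 + 7*c + 12) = (c - 2)^2*(c + 3)*(c + 4)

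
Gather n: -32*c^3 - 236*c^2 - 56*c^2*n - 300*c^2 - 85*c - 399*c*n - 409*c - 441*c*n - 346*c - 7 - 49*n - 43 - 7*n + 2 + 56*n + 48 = -32*c^3 - 536*c^2 - 840*c + n*(-56*c^2 - 840*c)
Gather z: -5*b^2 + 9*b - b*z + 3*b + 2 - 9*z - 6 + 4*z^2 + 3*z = -5*b^2 + 12*b + 4*z^2 + z*(-b - 6) - 4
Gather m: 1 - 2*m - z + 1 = -2*m - z + 2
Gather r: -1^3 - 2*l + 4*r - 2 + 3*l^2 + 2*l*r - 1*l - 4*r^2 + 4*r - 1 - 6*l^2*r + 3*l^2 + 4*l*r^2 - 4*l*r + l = 6*l^2 - 2*l + r^2*(4*l - 4) + r*(-6*l^2 - 2*l + 8) - 4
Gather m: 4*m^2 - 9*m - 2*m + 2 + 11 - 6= 4*m^2 - 11*m + 7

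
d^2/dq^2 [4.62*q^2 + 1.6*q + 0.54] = 9.24000000000000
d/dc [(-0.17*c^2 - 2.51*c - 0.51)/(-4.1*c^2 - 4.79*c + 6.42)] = (-9.4767*c^2 - 6.3648*c - 18.5571)/(16.81*c^4 + 39.278*c^3 - 29.6999*c^2 - 61.5036*c + 41.2164)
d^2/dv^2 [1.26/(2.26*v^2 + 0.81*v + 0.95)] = (-12.871152*v^2 - 4.613112*v + 1.26*(4.52*v + 0.81)*(9.04*v + 1.62) - 5.41044)/(2.26*v^2 + 0.81*v + 0.95)^3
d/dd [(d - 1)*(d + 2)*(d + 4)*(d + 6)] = 4*d^3 + 33*d^2 + 64*d + 4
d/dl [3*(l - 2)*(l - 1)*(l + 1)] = 9*l^2 - 12*l - 3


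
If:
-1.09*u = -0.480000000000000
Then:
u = 0.44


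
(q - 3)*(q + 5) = q^2 + 2*q - 15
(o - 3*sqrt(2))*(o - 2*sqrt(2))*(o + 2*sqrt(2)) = o^3 - 3*sqrt(2)*o^2 - 8*o + 24*sqrt(2)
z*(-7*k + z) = -7*k*z + z^2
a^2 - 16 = (a - 4)*(a + 4)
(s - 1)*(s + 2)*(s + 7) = s^3 + 8*s^2 + 5*s - 14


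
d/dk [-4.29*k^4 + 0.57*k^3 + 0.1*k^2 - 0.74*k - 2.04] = -17.16*k^3 + 1.71*k^2 + 0.2*k - 0.74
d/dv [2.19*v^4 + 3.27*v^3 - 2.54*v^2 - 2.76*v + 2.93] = 8.76*v^3 + 9.81*v^2 - 5.08*v - 2.76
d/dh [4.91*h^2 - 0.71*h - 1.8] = 9.82*h - 0.71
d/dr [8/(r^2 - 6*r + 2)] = 16*(3 - r)/(r^2 - 6*r + 2)^2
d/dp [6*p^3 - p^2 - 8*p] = 18*p^2 - 2*p - 8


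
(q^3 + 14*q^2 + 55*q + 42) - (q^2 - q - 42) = q^3 + 13*q^2 + 56*q + 84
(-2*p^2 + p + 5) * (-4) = 8*p^2 - 4*p - 20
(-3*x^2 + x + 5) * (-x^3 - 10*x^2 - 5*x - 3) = 3*x^5 + 29*x^4 - 46*x^2 - 28*x - 15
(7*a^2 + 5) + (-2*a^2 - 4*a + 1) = 5*a^2 - 4*a + 6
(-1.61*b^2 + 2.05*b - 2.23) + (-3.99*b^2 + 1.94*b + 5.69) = -5.6*b^2 + 3.99*b + 3.46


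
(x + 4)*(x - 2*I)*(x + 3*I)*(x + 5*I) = x^4 + 4*x^3 + 6*I*x^3 + x^2 + 24*I*x^2 + 4*x + 30*I*x + 120*I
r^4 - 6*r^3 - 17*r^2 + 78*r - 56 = (r - 7)*(r - 2)*(r - 1)*(r + 4)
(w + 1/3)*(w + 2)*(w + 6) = w^3 + 25*w^2/3 + 44*w/3 + 4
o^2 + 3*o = o*(o + 3)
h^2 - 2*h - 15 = (h - 5)*(h + 3)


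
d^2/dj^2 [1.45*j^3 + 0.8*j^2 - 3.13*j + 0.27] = 8.7*j + 1.6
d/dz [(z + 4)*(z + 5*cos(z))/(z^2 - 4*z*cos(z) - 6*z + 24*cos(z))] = (-9*z^3*sin(z) + 18*z^2*sin(z) - 9*z^2*cos(z) - 10*z^2 + 216*z*sin(z) + 8*z*cos(z) + 200*cos(z)^2 + 216*cos(z))/((z - 6)^2*(z - 4*cos(z))^2)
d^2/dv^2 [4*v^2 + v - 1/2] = 8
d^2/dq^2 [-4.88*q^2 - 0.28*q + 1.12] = -9.76000000000000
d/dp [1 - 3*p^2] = -6*p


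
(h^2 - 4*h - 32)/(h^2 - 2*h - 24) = (h - 8)/(h - 6)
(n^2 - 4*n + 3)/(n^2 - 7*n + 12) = (n - 1)/(n - 4)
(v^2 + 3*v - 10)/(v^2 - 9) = (v^2 + 3*v - 10)/(v^2 - 9)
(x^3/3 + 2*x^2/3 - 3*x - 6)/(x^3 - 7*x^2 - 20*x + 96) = (x^2 + 5*x + 6)/(3*(x^2 - 4*x - 32))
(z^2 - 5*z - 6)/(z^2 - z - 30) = (z + 1)/(z + 5)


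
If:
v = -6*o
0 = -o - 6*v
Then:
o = 0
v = 0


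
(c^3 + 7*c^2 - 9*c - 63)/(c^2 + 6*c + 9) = (c^2 + 4*c - 21)/(c + 3)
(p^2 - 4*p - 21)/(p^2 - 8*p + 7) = (p + 3)/(p - 1)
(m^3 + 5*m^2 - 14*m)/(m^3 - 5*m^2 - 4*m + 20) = m*(m + 7)/(m^2 - 3*m - 10)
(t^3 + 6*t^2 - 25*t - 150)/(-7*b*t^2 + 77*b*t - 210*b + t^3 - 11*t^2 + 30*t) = (t^2 + 11*t + 30)/(-7*b*t + 42*b + t^2 - 6*t)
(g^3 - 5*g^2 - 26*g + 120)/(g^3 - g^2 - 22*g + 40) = (g - 6)/(g - 2)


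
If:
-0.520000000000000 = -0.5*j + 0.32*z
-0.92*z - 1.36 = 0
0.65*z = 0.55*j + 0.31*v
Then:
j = 0.09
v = -3.27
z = -1.48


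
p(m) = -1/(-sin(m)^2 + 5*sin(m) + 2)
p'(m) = -(2*sin(m)*cos(m) - 5*cos(m))/(-sin(m)^2 + 5*sin(m) + 2)^2 = (5 - 2*sin(m))*cos(m)/(5*sin(m) + cos(m)^2 + 1)^2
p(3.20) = -0.59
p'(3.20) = -1.76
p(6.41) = -0.38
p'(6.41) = 0.69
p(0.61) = -0.22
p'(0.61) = 0.15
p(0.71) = -0.21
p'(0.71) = 0.12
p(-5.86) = -0.26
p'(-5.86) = 0.25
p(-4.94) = -0.17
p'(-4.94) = 0.02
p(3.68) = 1.21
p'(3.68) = -7.57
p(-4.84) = -0.17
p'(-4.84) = 0.01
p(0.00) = -0.50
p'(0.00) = 1.25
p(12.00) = 1.03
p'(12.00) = 5.44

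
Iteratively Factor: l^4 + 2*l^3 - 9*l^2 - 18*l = (l - 3)*(l^3 + 5*l^2 + 6*l) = (l - 3)*(l + 2)*(l^2 + 3*l) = (l - 3)*(l + 2)*(l + 3)*(l)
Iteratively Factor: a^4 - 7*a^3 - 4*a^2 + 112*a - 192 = (a + 4)*(a^3 - 11*a^2 + 40*a - 48) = (a - 3)*(a + 4)*(a^2 - 8*a + 16) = (a - 4)*(a - 3)*(a + 4)*(a - 4)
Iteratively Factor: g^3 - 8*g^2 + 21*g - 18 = (g - 3)*(g^2 - 5*g + 6) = (g - 3)^2*(g - 2)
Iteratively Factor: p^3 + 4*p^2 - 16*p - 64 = (p + 4)*(p^2 - 16) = (p + 4)^2*(p - 4)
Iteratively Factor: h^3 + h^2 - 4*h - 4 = (h + 2)*(h^2 - h - 2) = (h - 2)*(h + 2)*(h + 1)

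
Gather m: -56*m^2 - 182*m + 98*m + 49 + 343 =-56*m^2 - 84*m + 392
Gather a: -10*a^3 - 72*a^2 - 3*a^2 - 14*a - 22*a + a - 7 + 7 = -10*a^3 - 75*a^2 - 35*a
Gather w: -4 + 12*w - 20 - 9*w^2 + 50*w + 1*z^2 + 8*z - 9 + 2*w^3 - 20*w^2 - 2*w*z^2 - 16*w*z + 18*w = 2*w^3 - 29*w^2 + w*(-2*z^2 - 16*z + 80) + z^2 + 8*z - 33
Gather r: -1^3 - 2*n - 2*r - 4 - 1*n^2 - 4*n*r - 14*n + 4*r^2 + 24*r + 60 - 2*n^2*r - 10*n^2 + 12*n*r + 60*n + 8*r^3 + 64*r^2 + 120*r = -11*n^2 + 44*n + 8*r^3 + 68*r^2 + r*(-2*n^2 + 8*n + 142) + 55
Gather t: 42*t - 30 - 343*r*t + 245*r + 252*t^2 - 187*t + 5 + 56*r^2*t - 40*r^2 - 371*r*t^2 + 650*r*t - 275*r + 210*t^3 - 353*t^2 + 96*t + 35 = -40*r^2 - 30*r + 210*t^3 + t^2*(-371*r - 101) + t*(56*r^2 + 307*r - 49) + 10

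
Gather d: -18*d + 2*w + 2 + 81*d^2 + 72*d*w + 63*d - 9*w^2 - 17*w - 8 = 81*d^2 + d*(72*w + 45) - 9*w^2 - 15*w - 6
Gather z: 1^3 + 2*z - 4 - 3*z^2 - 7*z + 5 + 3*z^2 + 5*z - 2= 0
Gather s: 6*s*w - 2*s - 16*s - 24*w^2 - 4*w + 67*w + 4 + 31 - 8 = s*(6*w - 18) - 24*w^2 + 63*w + 27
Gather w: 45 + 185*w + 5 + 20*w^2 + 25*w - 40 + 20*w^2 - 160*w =40*w^2 + 50*w + 10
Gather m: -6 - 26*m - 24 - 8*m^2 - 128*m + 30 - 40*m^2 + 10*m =-48*m^2 - 144*m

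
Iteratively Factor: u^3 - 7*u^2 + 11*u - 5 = (u - 1)*(u^2 - 6*u + 5) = (u - 1)^2*(u - 5)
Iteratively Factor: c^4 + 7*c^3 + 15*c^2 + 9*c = (c + 3)*(c^3 + 4*c^2 + 3*c) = (c + 1)*(c + 3)*(c^2 + 3*c) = c*(c + 1)*(c + 3)*(c + 3)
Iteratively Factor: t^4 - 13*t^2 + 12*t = (t + 4)*(t^3 - 4*t^2 + 3*t) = (t - 1)*(t + 4)*(t^2 - 3*t) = (t - 3)*(t - 1)*(t + 4)*(t)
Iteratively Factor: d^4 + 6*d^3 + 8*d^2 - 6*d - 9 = (d + 3)*(d^3 + 3*d^2 - d - 3) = (d + 3)^2*(d^2 - 1) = (d + 1)*(d + 3)^2*(d - 1)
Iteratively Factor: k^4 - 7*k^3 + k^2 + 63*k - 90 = (k - 2)*(k^3 - 5*k^2 - 9*k + 45) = (k - 2)*(k + 3)*(k^2 - 8*k + 15) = (k - 5)*(k - 2)*(k + 3)*(k - 3)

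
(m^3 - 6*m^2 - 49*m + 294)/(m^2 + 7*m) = m - 13 + 42/m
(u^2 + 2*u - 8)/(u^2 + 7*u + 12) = (u - 2)/(u + 3)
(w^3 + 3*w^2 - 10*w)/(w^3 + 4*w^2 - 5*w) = (w - 2)/(w - 1)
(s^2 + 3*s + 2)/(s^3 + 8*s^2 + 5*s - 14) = (s + 1)/(s^2 + 6*s - 7)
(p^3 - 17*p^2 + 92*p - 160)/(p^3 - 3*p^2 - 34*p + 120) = (p - 8)/(p + 6)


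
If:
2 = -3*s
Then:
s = -2/3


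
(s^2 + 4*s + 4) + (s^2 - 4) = 2*s^2 + 4*s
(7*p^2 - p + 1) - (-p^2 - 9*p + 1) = 8*p^2 + 8*p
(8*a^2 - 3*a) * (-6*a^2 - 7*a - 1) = -48*a^4 - 38*a^3 + 13*a^2 + 3*a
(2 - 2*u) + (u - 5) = -u - 3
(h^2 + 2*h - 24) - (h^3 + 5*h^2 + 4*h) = -h^3 - 4*h^2 - 2*h - 24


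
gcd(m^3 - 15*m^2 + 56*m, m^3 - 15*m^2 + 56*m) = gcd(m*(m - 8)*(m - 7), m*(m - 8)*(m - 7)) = m^3 - 15*m^2 + 56*m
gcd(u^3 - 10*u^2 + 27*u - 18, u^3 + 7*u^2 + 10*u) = 1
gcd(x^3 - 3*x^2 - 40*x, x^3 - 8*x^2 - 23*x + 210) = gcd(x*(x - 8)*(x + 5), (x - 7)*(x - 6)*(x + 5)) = x + 5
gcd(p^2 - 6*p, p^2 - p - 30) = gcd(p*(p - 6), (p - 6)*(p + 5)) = p - 6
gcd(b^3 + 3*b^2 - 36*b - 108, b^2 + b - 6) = b + 3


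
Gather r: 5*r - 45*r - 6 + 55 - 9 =40 - 40*r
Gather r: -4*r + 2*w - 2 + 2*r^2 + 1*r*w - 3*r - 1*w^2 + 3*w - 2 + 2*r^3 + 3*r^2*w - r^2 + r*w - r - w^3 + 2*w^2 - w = 2*r^3 + r^2*(3*w + 1) + r*(2*w - 8) - w^3 + w^2 + 4*w - 4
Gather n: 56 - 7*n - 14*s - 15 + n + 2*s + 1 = -6*n - 12*s + 42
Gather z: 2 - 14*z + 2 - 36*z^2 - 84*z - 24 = -36*z^2 - 98*z - 20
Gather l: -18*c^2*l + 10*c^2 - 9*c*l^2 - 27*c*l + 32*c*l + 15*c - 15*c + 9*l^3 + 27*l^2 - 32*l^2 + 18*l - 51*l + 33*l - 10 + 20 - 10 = 10*c^2 + 9*l^3 + l^2*(-9*c - 5) + l*(-18*c^2 + 5*c)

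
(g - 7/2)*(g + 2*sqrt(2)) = g^2 - 7*g/2 + 2*sqrt(2)*g - 7*sqrt(2)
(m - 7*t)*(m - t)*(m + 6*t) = m^3 - 2*m^2*t - 41*m*t^2 + 42*t^3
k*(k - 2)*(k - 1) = k^3 - 3*k^2 + 2*k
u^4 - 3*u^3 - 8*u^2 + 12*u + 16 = (u - 4)*(u - 2)*(u + 1)*(u + 2)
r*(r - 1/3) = r^2 - r/3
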